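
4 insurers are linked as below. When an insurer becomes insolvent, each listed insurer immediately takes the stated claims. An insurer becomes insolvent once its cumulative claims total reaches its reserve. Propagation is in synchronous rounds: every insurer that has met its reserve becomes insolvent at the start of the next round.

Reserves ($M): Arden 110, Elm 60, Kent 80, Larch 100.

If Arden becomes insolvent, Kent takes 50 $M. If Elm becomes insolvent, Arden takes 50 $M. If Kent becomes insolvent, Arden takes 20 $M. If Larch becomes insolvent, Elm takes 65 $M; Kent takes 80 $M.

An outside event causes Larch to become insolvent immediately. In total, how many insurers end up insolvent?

Round 1 — Larch becomes insolvent (initial).
  Elm: +65 → 65 ≥ 60
  Kent: +80 → 80 ≥ 80
Round 2 — Elm, Kent become insolvent.
  Arden: +50+20 → 70 < 110
No further insolvencies.

3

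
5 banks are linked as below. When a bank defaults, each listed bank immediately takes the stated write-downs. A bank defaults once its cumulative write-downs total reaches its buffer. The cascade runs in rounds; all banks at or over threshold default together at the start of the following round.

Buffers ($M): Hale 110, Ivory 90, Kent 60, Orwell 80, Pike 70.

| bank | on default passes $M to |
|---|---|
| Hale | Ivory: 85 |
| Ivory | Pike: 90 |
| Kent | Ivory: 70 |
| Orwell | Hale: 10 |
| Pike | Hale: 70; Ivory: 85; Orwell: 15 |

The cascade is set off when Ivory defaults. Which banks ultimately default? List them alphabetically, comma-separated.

Round 1 — Ivory defaults (initial).
  Pike: +90 → 90 ≥ 70
Round 2 — Pike defaults.
  Hale: +70 → 70 < 110
  Orwell: +15 → 15 < 80
No further defaults.

Ivory, Pike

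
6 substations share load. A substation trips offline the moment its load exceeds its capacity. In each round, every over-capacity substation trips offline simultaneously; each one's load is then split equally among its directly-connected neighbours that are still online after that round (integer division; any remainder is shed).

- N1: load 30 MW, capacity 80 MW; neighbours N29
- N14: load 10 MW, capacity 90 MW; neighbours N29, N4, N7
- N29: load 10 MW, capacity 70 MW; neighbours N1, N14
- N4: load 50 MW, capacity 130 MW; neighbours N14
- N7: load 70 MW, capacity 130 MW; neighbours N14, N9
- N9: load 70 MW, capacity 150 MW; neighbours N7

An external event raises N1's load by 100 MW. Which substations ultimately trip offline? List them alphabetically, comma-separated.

Round 1 — N1 at 130 > 80. N1 trips offline.
  N1 sheds 130 MW to N29: 130 each.
    N29: 10+130 = 140 > 70
Round 2 — N29 trips offline.
  N29 sheds 140 MW to N14: 140 each.
    N14: 10+140 = 150 > 90
Round 3 — N14 trips offline.
  N14 sheds 150 MW to N4, N7: 75 each.
    N4: 50+75 = 125 ≤ 130
    N7: 70+75 = 145 > 130
Round 4 — N7 trips offline.
  N7 sheds 145 MW to N9: 145 each.
    N9: 70+145 = 215 > 150
Round 5 — N9 trips offline.
  N9 sheds 215 MW: no online neighbours, lost.
No further trips.

N1, N14, N29, N7, N9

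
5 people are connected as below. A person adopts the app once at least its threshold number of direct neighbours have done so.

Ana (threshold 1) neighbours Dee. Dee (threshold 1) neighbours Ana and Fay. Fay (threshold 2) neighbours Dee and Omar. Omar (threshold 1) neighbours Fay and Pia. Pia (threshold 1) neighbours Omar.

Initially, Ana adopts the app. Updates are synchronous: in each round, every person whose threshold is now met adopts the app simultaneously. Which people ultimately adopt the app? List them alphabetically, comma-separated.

Ana, Dee

Round 1 — Ana adopts the app (initial).
Round 2 — checking thresholds:
  Dee: 1 of 2 neighbours ≥ 1, adopts the app.
Round 3 — no new adoptions; cascade stops.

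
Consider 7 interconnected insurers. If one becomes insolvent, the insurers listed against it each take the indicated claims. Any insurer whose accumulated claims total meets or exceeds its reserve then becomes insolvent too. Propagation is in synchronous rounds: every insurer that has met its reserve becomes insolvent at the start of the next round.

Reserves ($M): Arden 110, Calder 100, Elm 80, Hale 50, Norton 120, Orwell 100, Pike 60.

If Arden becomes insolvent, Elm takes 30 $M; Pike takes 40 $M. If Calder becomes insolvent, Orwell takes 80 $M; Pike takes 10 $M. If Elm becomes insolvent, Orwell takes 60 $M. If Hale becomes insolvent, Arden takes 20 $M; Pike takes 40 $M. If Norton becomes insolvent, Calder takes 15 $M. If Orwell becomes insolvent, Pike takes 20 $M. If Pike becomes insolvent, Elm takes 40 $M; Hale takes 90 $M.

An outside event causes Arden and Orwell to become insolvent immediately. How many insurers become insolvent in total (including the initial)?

4

Round 1 — Arden, Orwell become insolvent (initial).
  Elm: +30 → 30 < 80
  Pike: +40+20 → 60 ≥ 60
Round 2 — Pike becomes insolvent.
  Elm: +40 → 70 < 80
  Hale: +90 → 90 ≥ 50
Round 3 — Hale becomes insolvent.
No further insolvencies.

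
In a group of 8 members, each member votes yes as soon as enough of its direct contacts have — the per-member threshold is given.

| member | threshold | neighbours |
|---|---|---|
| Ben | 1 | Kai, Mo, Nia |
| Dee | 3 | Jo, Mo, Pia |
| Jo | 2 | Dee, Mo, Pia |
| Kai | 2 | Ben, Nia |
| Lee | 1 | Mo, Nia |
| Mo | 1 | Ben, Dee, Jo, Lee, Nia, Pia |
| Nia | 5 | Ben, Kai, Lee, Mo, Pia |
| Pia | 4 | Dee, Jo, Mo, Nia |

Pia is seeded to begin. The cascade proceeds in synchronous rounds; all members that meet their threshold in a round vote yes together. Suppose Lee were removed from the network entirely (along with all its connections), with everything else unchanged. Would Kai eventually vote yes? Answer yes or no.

With Lee removed:
Round 1 — Pia votes yes (initial).
Round 2 — checking thresholds:
  Dee: 1 of 3 neighbours < 3, not yet.
  Jo: 1 of 3 neighbours < 2, not yet.
  Mo: 1 of 5 neighbours ≥ 1, votes yes.
  Nia: 1 of 4 neighbours < 5, not yet.
Round 3 — checking thresholds:
  Ben: 1 of 3 neighbours ≥ 1, votes yes.
  Dee: 2 of 3 neighbours < 3, not yet.
  Jo: 2 of 3 neighbours ≥ 2, votes yes.
  Nia: 2 of 4 neighbours < 5, not yet.
Round 4 — checking thresholds:
  Dee: 3 of 3 neighbours ≥ 3, votes yes.
  Kai: 1 of 2 neighbours < 2, not yet.
  Nia: 3 of 4 neighbours < 5, not yet.
Round 5 — no new yes votes; cascade stops.

no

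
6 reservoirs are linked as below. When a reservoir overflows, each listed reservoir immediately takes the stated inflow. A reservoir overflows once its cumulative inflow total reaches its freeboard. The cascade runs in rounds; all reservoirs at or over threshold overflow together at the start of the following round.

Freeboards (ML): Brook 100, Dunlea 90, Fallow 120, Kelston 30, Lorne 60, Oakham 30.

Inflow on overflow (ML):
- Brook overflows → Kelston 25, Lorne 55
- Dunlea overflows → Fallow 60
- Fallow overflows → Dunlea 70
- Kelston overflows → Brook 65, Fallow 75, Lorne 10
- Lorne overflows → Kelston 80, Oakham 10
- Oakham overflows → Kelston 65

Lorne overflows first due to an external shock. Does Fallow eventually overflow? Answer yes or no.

Round 1 — Lorne overflows (initial).
  Kelston: +80 → 80 ≥ 30
  Oakham: +10 → 10 < 30
Round 2 — Kelston overflows.
  Brook: +65 → 65 < 100
  Fallow: +75 → 75 < 120
No further overflows.

no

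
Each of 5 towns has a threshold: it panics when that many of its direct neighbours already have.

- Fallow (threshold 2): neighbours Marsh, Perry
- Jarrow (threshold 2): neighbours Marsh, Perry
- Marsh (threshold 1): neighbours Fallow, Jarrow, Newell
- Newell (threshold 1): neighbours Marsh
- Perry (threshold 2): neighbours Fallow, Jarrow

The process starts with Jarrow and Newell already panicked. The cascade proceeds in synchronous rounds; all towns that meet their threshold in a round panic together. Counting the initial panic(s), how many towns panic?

Round 1 — Jarrow, Newell panic (initial).
Round 2 — checking thresholds:
  Marsh: 2 of 3 neighbours ≥ 1, panics.
  Perry: 1 of 2 neighbours < 2, below threshold.
Round 3 — no new panics; cascade stops.

3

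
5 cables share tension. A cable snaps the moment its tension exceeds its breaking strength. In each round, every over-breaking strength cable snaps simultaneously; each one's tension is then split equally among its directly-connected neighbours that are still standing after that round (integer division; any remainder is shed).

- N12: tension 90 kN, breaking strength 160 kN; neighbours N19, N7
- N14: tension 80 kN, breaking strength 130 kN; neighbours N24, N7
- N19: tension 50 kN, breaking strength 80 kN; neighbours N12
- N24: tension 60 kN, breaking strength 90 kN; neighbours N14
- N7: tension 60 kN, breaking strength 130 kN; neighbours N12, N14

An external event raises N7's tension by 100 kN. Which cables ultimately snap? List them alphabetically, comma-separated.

Round 1 — N7 at 160 > 130. N7 snaps.
  N7 sheds 160 kN to N12, N14: 80 each.
    N12: 90+80 = 170 > 160
    N14: 80+80 = 160 > 130
Round 2 — N12, N14 snap.
  N12 sheds 170 kN to N19: 170 each.
    N19: 50+170 = 220 > 80
  N14 sheds 160 kN to N24: 160 each.
    N24: 60+160 = 220 > 90
Round 3 — N19, N24 snap.
  N19 sheds 220 kN: no online neighbours, lost.
  N24 sheds 220 kN: no online neighbours, lost.
No further breaks.

N12, N14, N19, N24, N7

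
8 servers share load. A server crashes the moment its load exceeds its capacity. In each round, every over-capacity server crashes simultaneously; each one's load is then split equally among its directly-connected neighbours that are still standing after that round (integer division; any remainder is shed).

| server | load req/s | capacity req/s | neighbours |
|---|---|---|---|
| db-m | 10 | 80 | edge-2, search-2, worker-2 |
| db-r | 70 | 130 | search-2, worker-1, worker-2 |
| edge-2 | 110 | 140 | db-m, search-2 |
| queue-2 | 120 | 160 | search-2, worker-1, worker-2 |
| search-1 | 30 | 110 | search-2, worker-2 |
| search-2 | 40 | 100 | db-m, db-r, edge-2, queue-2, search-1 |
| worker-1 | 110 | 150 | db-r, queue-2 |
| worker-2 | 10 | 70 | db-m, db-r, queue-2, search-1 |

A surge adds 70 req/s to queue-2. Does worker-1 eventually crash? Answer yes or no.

yes

Round 1 — queue-2 at 190 > 160. queue-2 crashes.
  queue-2 sheds 190 req/s to search-2, worker-1, worker-2: 63 each (1 lost).
    search-2: 40+63 = 103 > 100
    worker-1: 110+63 = 173 > 150
    worker-2: 10+63 = 73 > 70
Round 2 — search-2, worker-1, worker-2 crash.
  search-2 sheds 103 req/s to db-m, db-r, edge-2, search-1: 25 each (3 lost).
    db-m: 10+25 = 35 ≤ 80
    db-r: 70+25 = 95 ≤ 130
    edge-2: 110+25 = 135 ≤ 140
    search-1: 30+25 = 55 ≤ 110
  worker-1 sheds 173 req/s to db-r: 173 each.
    db-r: 95+173 = 268 > 130
  worker-2 sheds 73 req/s to db-m, db-r, search-1: 24 each (1 lost).
    db-m: 35+24 = 59 ≤ 80
    db-r: 268+24 = 292 > 130
    search-1: 55+24 = 79 ≤ 110
Round 3 — db-r crashes.
  db-r sheds 292 req/s: no online neighbours, lost.
No further crashes.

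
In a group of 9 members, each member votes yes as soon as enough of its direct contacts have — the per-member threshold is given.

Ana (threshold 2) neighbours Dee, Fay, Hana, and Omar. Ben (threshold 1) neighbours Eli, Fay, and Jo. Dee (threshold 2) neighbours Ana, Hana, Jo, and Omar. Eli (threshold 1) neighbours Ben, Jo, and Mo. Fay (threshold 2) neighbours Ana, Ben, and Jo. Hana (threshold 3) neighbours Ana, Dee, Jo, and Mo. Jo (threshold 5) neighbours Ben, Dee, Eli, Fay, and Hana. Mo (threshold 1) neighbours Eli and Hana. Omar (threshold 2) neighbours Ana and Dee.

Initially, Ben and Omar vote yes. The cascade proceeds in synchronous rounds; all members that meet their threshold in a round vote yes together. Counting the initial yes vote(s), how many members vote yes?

Round 1 — Ben, Omar vote yes (initial).
Round 2 — checking thresholds:
  Ana: 1 of 4 neighbours < 2, not yet.
  Dee: 1 of 4 neighbours < 2, not yet.
  Eli: 1 of 3 neighbours ≥ 1, votes yes.
  Fay: 1 of 3 neighbours < 2, not yet.
  Jo: 1 of 5 neighbours < 5, not yet.
Round 3 — checking thresholds:
  Ana: 1 of 4 neighbours < 2, not yet.
  Dee: 1 of 4 neighbours < 2, not yet.
  Fay: 1 of 3 neighbours < 2, not yet.
  Jo: 2 of 5 neighbours < 5, not yet.
  Mo: 1 of 2 neighbours ≥ 1, votes yes.
Round 4 — no new yes votes; cascade stops.

4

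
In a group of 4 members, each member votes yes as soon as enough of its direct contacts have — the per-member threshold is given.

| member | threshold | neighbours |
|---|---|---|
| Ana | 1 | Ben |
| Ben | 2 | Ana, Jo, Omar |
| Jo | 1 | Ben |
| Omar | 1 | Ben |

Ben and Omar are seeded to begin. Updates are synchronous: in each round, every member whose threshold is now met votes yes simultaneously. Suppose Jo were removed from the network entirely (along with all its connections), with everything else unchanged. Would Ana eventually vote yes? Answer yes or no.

yes

With Jo removed:
Round 1 — Ben, Omar vote yes (initial).
Round 2 — checking thresholds:
  Ana: 1 of 1 neighbours ≥ 1, votes yes.
Round 3 — no new yes votes; cascade stops.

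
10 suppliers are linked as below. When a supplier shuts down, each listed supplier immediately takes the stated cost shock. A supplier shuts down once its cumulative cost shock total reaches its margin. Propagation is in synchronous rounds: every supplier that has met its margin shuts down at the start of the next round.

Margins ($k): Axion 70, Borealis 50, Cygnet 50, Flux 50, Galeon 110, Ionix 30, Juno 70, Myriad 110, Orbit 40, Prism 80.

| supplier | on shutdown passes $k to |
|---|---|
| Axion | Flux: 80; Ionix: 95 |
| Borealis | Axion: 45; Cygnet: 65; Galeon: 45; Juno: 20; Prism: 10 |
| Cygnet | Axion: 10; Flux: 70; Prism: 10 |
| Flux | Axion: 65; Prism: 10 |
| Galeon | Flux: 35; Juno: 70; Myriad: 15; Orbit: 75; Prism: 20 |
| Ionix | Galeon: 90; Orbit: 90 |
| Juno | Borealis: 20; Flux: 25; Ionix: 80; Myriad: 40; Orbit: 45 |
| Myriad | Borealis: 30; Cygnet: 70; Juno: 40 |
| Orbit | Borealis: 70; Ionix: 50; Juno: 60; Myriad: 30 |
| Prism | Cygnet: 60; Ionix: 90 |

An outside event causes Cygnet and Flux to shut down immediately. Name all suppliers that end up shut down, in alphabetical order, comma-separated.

Round 1 — Cygnet, Flux shut down (initial).
  Axion: +10+65 → 75 ≥ 70
  Prism: +10+10 → 20 < 80
Round 2 — Axion shuts down.
  Ionix: +95 → 95 ≥ 30
Round 3 — Ionix shuts down.
  Galeon: +90 → 90 < 110
  Orbit: +90 → 90 ≥ 40
Round 4 — Orbit shuts down.
  Borealis: +70 → 70 ≥ 50
  Juno: +60 → 60 < 70
  Myriad: +30 → 30 < 110
Round 5 — Borealis shuts down.
  Galeon: +45 → 135 ≥ 110
  Juno: +20 → 80 ≥ 70
  Prism: +10 → 30 < 80
Round 6 — Galeon, Juno shut down.
  Myriad: +15+40 → 85 < 110
  Prism: +20 → 50 < 80
No further shutdowns.

Axion, Borealis, Cygnet, Flux, Galeon, Ionix, Juno, Orbit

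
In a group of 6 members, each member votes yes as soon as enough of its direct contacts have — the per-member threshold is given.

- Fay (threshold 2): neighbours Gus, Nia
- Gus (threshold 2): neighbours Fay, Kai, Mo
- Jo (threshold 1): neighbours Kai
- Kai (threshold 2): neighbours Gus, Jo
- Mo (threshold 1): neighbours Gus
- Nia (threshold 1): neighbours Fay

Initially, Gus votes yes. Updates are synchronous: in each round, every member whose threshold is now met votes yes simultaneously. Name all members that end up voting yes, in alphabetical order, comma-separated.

Gus, Mo

Round 1 — Gus votes yes (initial).
Round 2 — checking thresholds:
  Fay: 1 of 2 neighbours < 2, not yet.
  Kai: 1 of 2 neighbours < 2, not yet.
  Mo: 1 of 1 neighbours ≥ 1, votes yes.
Round 3 — no new yes votes; cascade stops.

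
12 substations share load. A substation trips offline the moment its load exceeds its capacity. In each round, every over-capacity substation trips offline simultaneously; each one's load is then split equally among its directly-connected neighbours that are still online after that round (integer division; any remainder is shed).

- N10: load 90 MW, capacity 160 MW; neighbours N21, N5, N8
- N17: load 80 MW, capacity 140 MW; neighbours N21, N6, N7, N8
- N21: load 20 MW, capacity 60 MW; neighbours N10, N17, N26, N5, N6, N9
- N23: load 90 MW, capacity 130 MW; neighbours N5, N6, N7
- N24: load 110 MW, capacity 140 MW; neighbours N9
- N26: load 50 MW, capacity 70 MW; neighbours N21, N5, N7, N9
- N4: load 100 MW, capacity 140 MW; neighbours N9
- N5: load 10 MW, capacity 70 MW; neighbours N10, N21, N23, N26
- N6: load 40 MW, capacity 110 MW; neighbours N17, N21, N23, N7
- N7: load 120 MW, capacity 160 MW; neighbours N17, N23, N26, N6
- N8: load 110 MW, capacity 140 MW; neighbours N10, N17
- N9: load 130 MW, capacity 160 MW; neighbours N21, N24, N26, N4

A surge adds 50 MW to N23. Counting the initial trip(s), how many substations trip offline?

Round 1 — N23 at 140 > 130. N23 trips offline.
  N23 sheds 140 MW to N5, N6, N7: 46 each (2 lost).
    N5: 10+46 = 56 ≤ 70
    N6: 40+46 = 86 ≤ 110
    N7: 120+46 = 166 > 160
Round 2 — N7 trips offline.
  N7 sheds 166 MW to N17, N26, N6: 55 each (1 lost).
    N17: 80+55 = 135 ≤ 140
    N26: 50+55 = 105 > 70
    N6: 86+55 = 141 > 110
Round 3 — N26, N6 trip offline.
  N26 sheds 105 MW to N21, N5, N9: 35 each.
    N21: 20+35 = 55 ≤ 60
    N5: 56+35 = 91 > 70
    N9: 130+35 = 165 > 160
  N6 sheds 141 MW to N17, N21: 70 each (1 lost).
    N17: 135+70 = 205 > 140
    N21: 55+70 = 125 > 60
Round 4 — N17, N21, N5, N9 trip offline.
  N17 sheds 205 MW to N8: 205 each.
    N8: 110+205 = 315 > 140
  N21 sheds 125 MW to N10: 125 each.
    N10: 90+125 = 215 > 160
  N5 sheds 91 MW to N10: 91 each.
    N10: 215+91 = 306 > 160
  N9 sheds 165 MW to N24, N4: 82 each (1 lost).
    N24: 110+82 = 192 > 140
    N4: 100+82 = 182 > 140
Round 5 — N10, N24, N4, N8 trip offline.
  N10 sheds 306 MW: no online neighbours, lost.
  N24 sheds 192 MW: no online neighbours, lost.
  N4 sheds 182 MW: no online neighbours, lost.
  N8 sheds 315 MW: no online neighbours, lost.
No further trips.

12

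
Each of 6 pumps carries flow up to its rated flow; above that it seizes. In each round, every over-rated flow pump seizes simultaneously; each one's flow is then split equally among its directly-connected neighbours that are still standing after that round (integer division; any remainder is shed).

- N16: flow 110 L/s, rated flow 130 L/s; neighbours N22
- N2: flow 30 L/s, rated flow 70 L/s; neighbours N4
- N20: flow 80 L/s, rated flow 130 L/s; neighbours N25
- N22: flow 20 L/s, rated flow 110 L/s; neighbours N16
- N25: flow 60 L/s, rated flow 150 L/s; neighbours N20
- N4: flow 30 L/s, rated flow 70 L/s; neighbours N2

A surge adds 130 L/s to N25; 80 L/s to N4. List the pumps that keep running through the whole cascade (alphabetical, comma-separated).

Round 1 — N25 at 190 > 150; N4 at 110 > 70. N25, N4 seize.
  N25 sheds 190 L/s to N20: 190 each.
    N20: 80+190 = 270 > 130
  N4 sheds 110 L/s to N2: 110 each.
    N2: 30+110 = 140 > 70
Round 2 — N2, N20 seize.
  N2 sheds 140 L/s: no online neighbours, lost.
  N20 sheds 270 L/s: no online neighbours, lost.
No further seizures.

N16, N22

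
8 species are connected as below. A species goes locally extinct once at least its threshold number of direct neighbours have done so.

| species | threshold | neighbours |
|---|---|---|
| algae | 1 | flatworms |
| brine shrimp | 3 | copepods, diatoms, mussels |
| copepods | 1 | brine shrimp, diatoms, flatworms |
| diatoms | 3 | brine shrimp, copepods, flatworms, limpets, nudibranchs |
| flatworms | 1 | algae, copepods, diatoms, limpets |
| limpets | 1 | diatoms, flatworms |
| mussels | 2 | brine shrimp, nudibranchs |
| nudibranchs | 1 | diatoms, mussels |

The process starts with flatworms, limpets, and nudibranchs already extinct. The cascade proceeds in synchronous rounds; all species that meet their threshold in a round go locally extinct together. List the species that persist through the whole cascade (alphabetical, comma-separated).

brine shrimp, mussels

Round 1 — flatworms, limpets, nudibranchs go locally extinct (initial).
Round 2 — checking thresholds:
  algae: 1 of 1 neighbours ≥ 1, goes locally extinct.
  copepods: 1 of 3 neighbours ≥ 1, goes locally extinct.
  diatoms: 3 of 5 neighbours ≥ 3, goes locally extinct.
  mussels: 1 of 2 neighbours < 2, not yet.
Round 3 — no new extinctions; cascade stops.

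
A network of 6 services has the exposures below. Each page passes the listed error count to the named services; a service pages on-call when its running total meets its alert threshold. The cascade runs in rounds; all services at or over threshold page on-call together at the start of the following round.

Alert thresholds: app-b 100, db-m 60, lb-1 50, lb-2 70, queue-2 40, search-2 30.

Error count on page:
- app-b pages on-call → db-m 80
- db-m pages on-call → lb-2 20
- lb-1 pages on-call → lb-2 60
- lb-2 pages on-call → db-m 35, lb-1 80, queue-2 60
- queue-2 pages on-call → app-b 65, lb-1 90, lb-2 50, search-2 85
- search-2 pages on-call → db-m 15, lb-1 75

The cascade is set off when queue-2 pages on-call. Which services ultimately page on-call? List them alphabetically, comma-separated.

lb-1, lb-2, queue-2, search-2

Round 1 — queue-2 pages on-call (initial).
  app-b: +65 → 65 < 100
  lb-1: +90 → 90 ≥ 50
  lb-2: +50 → 50 < 70
  search-2: +85 → 85 ≥ 30
Round 2 — lb-1, search-2 page on-call.
  db-m: +15 → 15 < 60
  lb-2: +60 → 110 ≥ 70
Round 3 — lb-2 pages on-call.
  db-m: +35 → 50 < 60
No further pages.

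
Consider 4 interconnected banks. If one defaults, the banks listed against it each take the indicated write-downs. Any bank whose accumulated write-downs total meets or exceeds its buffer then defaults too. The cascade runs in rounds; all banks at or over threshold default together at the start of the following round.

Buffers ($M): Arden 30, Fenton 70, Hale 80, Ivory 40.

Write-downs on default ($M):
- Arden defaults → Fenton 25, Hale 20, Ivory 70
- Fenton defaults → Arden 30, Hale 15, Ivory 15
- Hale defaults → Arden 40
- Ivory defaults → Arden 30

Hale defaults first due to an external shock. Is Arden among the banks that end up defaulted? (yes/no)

yes

Round 1 — Hale defaults (initial).
  Arden: +40 → 40 ≥ 30
Round 2 — Arden defaults.
  Fenton: +25 → 25 < 70
  Ivory: +70 → 70 ≥ 40
Round 3 — Ivory defaults.
No further defaults.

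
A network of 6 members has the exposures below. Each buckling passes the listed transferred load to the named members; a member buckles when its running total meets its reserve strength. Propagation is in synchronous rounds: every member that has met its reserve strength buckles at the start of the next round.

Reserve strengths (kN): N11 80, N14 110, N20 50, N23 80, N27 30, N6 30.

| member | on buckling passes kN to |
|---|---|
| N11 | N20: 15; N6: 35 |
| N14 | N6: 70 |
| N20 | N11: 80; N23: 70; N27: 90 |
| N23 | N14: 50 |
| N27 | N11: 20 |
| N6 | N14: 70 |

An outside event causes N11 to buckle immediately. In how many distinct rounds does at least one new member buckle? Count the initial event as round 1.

Round 1 — N11 buckles (initial).
  N20: +15 → 15 < 50
  N6: +35 → 35 ≥ 30
Round 2 — N6 buckles.
  N14: +70 → 70 < 110
No further bucklings.

2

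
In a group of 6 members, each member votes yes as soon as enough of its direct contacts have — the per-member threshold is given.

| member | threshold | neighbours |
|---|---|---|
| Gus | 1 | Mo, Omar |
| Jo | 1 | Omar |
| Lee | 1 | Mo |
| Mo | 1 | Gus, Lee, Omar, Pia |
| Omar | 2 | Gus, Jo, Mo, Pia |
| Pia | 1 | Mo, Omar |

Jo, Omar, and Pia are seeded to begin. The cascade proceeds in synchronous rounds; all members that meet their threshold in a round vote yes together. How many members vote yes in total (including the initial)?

Round 1 — Jo, Omar, Pia vote yes (initial).
Round 2 — checking thresholds:
  Gus: 1 of 2 neighbours ≥ 1, votes yes.
  Mo: 2 of 4 neighbours ≥ 1, votes yes.
Round 3 — checking thresholds:
  Lee: 1 of 1 neighbours ≥ 1, votes yes.
Round 4 — no new yes votes; cascade stops.

6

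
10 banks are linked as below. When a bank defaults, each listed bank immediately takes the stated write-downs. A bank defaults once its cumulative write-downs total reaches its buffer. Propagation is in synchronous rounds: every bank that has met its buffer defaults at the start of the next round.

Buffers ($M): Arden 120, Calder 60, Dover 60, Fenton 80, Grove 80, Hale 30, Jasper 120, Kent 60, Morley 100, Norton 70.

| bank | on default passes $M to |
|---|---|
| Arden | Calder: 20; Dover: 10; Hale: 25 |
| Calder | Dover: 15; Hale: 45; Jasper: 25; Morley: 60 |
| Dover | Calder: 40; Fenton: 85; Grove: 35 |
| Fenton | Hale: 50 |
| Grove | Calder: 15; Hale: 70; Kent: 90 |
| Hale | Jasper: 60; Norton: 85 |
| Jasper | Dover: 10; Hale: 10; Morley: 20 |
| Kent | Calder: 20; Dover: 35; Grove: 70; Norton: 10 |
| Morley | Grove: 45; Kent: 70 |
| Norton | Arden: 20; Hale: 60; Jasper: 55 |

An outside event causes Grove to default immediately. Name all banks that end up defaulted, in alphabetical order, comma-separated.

Grove, Hale, Kent, Norton

Round 1 — Grove defaults (initial).
  Calder: +15 → 15 < 60
  Hale: +70 → 70 ≥ 30
  Kent: +90 → 90 ≥ 60
Round 2 — Hale, Kent default.
  Calder: +20 → 35 < 60
  Dover: +35 → 35 < 60
  Jasper: +60 → 60 < 120
  Norton: +85+10 → 95 ≥ 70
Round 3 — Norton defaults.
  Arden: +20 → 20 < 120
  Jasper: +55 → 115 < 120
No further defaults.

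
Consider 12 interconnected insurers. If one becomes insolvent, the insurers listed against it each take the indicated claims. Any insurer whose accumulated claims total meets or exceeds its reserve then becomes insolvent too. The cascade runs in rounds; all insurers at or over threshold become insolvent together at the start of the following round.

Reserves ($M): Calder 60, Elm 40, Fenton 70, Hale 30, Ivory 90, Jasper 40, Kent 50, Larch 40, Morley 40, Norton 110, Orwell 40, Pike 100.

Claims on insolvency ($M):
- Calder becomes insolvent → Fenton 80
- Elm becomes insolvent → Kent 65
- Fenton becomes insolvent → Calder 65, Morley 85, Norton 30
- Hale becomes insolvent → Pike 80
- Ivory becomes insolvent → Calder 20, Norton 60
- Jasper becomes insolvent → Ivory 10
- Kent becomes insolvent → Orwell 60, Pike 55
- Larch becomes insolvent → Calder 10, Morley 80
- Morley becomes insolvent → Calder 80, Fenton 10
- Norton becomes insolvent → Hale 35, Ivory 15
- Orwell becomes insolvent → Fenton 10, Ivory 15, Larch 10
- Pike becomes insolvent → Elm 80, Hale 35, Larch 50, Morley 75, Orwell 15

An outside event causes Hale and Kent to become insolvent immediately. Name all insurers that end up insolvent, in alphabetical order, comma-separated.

Round 1 — Hale, Kent become insolvent (initial).
  Orwell: +60 → 60 ≥ 40
  Pike: +80+55 → 135 ≥ 100
Round 2 — Orwell, Pike become insolvent.
  Elm: +80 → 80 ≥ 40
  Fenton: +10 → 10 < 70
  Ivory: +15 → 15 < 90
  Larch: +10+50 → 60 ≥ 40
  Morley: +75 → 75 ≥ 40
Round 3 — Elm, Larch, Morley become insolvent.
  Calder: +10+80 → 90 ≥ 60
  Fenton: +10 → 20 < 70
Round 4 — Calder becomes insolvent.
  Fenton: +80 → 100 ≥ 70
Round 5 — Fenton becomes insolvent.
  Norton: +30 → 30 < 110
No further insolvencies.

Calder, Elm, Fenton, Hale, Kent, Larch, Morley, Orwell, Pike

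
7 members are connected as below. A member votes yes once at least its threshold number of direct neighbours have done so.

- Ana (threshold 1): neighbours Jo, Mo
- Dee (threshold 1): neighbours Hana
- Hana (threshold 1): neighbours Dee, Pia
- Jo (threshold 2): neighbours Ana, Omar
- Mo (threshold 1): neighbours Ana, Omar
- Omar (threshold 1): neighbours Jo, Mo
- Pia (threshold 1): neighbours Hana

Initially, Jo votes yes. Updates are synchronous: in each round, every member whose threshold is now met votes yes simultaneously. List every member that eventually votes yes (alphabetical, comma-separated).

Ana, Jo, Mo, Omar

Round 1 — Jo votes yes (initial).
Round 2 — checking thresholds:
  Ana: 1 of 2 neighbours ≥ 1, votes yes.
  Omar: 1 of 2 neighbours ≥ 1, votes yes.
Round 3 — checking thresholds:
  Mo: 2 of 2 neighbours ≥ 1, votes yes.
Round 4 — no new yes votes; cascade stops.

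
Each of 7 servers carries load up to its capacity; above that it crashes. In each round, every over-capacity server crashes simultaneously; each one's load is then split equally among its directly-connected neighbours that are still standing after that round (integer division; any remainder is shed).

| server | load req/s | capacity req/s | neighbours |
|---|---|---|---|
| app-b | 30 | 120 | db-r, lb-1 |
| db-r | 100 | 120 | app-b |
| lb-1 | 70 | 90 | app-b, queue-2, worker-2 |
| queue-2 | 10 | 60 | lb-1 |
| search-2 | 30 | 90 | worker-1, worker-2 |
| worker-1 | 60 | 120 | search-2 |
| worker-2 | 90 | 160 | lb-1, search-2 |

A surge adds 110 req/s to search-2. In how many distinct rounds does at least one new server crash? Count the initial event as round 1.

Round 1 — search-2 at 140 > 90. search-2 crashes.
  search-2 sheds 140 req/s to worker-1, worker-2: 70 each.
    worker-1: 60+70 = 130 > 120
    worker-2: 90+70 = 160 ≤ 160
Round 2 — worker-1 crashes.
  worker-1 sheds 130 req/s: no online neighbours, lost.
No further crashes.

2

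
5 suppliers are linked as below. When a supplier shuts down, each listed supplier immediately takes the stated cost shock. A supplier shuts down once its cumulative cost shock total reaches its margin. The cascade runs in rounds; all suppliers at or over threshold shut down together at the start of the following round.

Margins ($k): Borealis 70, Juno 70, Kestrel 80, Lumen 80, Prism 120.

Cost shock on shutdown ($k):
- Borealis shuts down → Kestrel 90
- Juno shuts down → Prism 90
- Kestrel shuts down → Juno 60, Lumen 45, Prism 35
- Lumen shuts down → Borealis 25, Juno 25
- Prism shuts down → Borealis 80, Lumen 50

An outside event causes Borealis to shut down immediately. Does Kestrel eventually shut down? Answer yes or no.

Round 1 — Borealis shuts down (initial).
  Kestrel: +90 → 90 ≥ 80
Round 2 — Kestrel shuts down.
  Juno: +60 → 60 < 70
  Lumen: +45 → 45 < 80
  Prism: +35 → 35 < 120
No further shutdowns.

yes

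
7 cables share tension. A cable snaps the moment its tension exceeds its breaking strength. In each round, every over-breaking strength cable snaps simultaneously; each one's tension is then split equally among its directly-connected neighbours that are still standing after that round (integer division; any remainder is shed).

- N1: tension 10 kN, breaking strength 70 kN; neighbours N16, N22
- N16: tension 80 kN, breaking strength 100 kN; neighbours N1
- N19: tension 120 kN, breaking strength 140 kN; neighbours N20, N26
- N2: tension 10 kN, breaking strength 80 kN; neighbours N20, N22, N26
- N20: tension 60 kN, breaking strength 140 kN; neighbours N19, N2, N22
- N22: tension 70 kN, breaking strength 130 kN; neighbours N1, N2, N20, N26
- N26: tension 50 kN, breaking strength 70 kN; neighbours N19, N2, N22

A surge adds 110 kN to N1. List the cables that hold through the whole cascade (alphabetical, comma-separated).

N19, N2, N20, N22, N26

Round 1 — N1 at 120 > 70. N1 snaps.
  N1 sheds 120 kN to N16, N22: 60 each.
    N16: 80+60 = 140 > 100
    N22: 70+60 = 130 ≤ 130
Round 2 — N16 snaps.
  N16 sheds 140 kN: no online neighbours, lost.
No further breaks.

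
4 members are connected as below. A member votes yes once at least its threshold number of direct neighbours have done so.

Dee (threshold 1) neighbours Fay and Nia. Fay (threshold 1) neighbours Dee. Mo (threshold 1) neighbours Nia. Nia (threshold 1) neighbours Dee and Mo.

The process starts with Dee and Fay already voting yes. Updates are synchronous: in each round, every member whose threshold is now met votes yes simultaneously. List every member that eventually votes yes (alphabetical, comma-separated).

Dee, Fay, Mo, Nia

Round 1 — Dee, Fay vote yes (initial).
Round 2 — checking thresholds:
  Nia: 1 of 2 neighbours ≥ 1, votes yes.
Round 3 — checking thresholds:
  Mo: 1 of 1 neighbours ≥ 1, votes yes.
Round 4 — no new yes votes; cascade stops.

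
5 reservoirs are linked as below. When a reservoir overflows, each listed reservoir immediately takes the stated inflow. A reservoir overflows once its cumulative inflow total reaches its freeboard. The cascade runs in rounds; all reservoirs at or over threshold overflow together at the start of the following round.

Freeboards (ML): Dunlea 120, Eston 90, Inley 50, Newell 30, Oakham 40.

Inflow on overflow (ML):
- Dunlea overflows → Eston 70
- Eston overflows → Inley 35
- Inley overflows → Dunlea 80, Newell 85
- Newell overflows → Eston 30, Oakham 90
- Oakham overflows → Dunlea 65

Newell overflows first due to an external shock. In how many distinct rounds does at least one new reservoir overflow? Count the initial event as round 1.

Round 1 — Newell overflows (initial).
  Eston: +30 → 30 < 90
  Oakham: +90 → 90 ≥ 40
Round 2 — Oakham overflows.
  Dunlea: +65 → 65 < 120
No further overflows.

2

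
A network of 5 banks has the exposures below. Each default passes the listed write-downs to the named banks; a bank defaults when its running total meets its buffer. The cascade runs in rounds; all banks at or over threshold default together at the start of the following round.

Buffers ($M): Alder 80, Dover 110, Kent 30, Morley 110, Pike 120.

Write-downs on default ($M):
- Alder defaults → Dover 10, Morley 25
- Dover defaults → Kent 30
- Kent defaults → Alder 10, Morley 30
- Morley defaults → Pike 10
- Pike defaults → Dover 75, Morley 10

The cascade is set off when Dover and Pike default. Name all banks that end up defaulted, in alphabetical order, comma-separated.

Round 1 — Dover, Pike default (initial).
  Kent: +30 → 30 ≥ 30
  Morley: +10 → 10 < 110
Round 2 — Kent defaults.
  Alder: +10 → 10 < 80
  Morley: +30 → 40 < 110
No further defaults.

Dover, Kent, Pike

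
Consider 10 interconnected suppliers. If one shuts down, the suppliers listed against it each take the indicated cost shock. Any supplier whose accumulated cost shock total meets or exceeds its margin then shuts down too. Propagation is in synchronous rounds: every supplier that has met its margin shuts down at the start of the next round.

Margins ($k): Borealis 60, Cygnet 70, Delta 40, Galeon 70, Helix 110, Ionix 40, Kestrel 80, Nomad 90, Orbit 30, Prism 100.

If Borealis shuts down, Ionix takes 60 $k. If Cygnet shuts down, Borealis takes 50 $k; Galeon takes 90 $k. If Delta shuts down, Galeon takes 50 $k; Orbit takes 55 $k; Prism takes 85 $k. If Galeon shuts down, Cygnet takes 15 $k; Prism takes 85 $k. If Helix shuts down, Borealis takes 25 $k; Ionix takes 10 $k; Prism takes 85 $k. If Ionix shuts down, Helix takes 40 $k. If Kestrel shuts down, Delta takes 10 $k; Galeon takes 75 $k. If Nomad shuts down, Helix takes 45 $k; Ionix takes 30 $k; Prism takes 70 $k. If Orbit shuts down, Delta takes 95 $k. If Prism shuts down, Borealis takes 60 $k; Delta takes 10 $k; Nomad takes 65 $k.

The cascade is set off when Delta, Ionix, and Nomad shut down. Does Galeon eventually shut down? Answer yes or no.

Round 1 — Delta, Ionix, Nomad shut down (initial).
  Galeon: +50 → 50 < 70
  Helix: +40+45 → 85 < 110
  Orbit: +55 → 55 ≥ 30
  Prism: +85+70 → 155 ≥ 100
Round 2 — Orbit, Prism shut down.
  Borealis: +60 → 60 ≥ 60
Round 3 — Borealis shuts down.
No further shutdowns.

no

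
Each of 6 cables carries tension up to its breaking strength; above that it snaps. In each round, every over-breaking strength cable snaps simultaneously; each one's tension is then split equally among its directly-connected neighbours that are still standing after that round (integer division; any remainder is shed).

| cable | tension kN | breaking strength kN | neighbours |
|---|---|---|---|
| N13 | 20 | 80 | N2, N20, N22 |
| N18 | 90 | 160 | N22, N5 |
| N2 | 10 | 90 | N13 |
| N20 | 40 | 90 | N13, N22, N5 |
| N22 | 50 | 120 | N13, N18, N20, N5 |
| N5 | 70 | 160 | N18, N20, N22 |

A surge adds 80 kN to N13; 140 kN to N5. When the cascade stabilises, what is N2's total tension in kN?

43

Round 1 — N13 at 100 > 80; N5 at 210 > 160. N13, N5 snap.
  N13 sheds 100 kN to N2, N20, N22: 33 each (1 lost).
    N2: 10+33 = 43 ≤ 90
    N20: 40+33 = 73 ≤ 90
    N22: 50+33 = 83 ≤ 120
  N5 sheds 210 kN to N18, N20, N22: 70 each.
    N18: 90+70 = 160 ≤ 160
    N20: 73+70 = 143 > 90
    N22: 83+70 = 153 > 120
Round 2 — N20, N22 snap.
  N20 sheds 143 kN: no online neighbours, lost.
  N22 sheds 153 kN to N18: 153 each.
    N18: 160+153 = 313 > 160
Round 3 — N18 snaps.
  N18 sheds 313 kN: no online neighbours, lost.
No further breaks.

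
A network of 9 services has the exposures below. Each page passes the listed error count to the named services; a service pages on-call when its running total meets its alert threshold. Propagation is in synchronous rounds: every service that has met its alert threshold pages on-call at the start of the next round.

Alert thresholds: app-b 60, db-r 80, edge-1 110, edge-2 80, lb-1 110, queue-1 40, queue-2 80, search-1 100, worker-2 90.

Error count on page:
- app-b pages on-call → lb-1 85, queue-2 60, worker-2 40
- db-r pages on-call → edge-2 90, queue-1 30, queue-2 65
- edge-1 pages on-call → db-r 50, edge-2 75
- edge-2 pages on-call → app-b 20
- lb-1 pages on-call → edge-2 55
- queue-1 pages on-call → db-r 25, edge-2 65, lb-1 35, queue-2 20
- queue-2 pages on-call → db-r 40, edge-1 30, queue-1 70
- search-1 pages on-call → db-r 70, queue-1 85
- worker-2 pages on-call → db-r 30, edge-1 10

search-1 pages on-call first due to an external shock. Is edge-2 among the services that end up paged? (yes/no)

yes

Round 1 — search-1 pages on-call (initial).
  db-r: +70 → 70 < 80
  queue-1: +85 → 85 ≥ 40
Round 2 — queue-1 pages on-call.
  db-r: +25 → 95 ≥ 80
  edge-2: +65 → 65 < 80
  lb-1: +35 → 35 < 110
  queue-2: +20 → 20 < 80
Round 3 — db-r pages on-call.
  edge-2: +90 → 155 ≥ 80
  queue-2: +65 → 85 ≥ 80
Round 4 — edge-2, queue-2 page on-call.
  app-b: +20 → 20 < 60
  edge-1: +30 → 30 < 110
No further pages.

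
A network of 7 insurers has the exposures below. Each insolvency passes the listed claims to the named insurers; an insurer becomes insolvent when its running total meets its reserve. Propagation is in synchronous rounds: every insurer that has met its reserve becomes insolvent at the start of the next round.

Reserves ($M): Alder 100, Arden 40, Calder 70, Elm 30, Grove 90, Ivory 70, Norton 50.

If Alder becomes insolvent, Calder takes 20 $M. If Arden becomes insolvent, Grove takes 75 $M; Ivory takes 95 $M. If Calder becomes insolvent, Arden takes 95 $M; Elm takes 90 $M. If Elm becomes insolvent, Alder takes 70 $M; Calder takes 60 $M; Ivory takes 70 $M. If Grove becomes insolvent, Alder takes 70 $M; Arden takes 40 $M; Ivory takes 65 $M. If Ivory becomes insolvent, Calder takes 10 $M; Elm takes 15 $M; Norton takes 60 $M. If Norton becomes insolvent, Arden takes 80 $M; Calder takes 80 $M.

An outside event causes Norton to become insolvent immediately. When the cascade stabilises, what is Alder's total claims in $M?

70

Round 1 — Norton becomes insolvent (initial).
  Arden: +80 → 80 ≥ 40
  Calder: +80 → 80 ≥ 70
Round 2 — Arden, Calder become insolvent.
  Elm: +90 → 90 ≥ 30
  Grove: +75 → 75 < 90
  Ivory: +95 → 95 ≥ 70
Round 3 — Elm, Ivory become insolvent.
  Alder: +70 → 70 < 100
No further insolvencies.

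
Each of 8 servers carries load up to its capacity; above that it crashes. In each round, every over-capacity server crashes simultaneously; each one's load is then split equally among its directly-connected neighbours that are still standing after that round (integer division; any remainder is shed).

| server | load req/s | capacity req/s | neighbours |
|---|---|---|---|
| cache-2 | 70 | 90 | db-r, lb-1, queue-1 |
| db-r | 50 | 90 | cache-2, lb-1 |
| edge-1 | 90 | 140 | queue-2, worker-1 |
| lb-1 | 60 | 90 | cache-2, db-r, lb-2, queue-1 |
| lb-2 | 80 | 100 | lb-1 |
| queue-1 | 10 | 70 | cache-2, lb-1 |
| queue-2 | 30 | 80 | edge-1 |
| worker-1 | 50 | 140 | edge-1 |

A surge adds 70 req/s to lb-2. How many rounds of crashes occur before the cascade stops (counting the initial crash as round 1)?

3

Round 1 — lb-2 at 150 > 100. lb-2 crashes.
  lb-2 sheds 150 req/s to lb-1: 150 each.
    lb-1: 60+150 = 210 > 90
Round 2 — lb-1 crashes.
  lb-1 sheds 210 req/s to cache-2, db-r, queue-1: 70 each.
    cache-2: 70+70 = 140 > 90
    db-r: 50+70 = 120 > 90
    queue-1: 10+70 = 80 > 70
Round 3 — cache-2, db-r, queue-1 crash.
  cache-2 sheds 140 req/s: no online neighbours, lost.
  db-r sheds 120 req/s: no online neighbours, lost.
  queue-1 sheds 80 req/s: no online neighbours, lost.
No further crashes.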